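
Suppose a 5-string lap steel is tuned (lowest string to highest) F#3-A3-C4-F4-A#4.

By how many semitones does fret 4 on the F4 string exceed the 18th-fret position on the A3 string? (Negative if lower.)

-6 semitones

F4 at fret 4 → A4 (MIDI 69); A3 at fret 18 → D#5 (MIDI 75).
69 − 75 = -6, so the two pitches are 6 semitones apart.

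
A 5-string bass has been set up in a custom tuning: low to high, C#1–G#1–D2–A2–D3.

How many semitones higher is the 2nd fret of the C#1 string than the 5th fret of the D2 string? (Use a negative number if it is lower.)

-16 semitones

C#1 at fret 2 → D#1 (MIDI 27); D2 at fret 5 → G2 (MIDI 43).
27 − 43 = -16, so the two pitches are 16 semitones apart.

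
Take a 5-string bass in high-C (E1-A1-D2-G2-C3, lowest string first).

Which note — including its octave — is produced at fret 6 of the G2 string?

C#3

Each fret is one semitone, so G2 + 6 = C#3.
(Equivalently spelled Db3.)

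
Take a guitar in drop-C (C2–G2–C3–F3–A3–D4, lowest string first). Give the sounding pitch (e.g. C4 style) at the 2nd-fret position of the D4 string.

D4 is MIDI 62. Adding 2 gives 64, which is E4.

E4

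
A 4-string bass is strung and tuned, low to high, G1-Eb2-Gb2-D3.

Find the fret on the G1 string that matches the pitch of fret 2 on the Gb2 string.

13

Fret 2 on Gb2 is MIDI 42 + 2 = 44 (Ab2). On the G1 string (open MIDI 31), that pitch is 44 − 31 = fret 13.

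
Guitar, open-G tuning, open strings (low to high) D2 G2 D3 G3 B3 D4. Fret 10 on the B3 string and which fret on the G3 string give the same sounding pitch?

B3 at fret 10 is B3 + 10 semitones = A4.
The open G3 string is 4 semitones below the open B3, so the same pitch on the G3 string lies at fret 10 + 4 = 14.

14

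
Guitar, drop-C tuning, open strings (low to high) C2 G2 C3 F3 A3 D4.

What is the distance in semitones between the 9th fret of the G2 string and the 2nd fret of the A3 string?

G2 at fret 9 → E3 (MIDI 52); A3 at fret 2 → B3 (MIDI 59).
52 − 59 = -7, so the two pitches are 7 semitones apart, with B3 the higher.

7 semitones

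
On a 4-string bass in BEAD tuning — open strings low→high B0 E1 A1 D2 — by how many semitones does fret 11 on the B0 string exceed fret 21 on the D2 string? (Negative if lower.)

B0 at fret 11 → A♯1 (MIDI 34); D2 at fret 21 → B3 (MIDI 59).
34 − 59 = -25, so the two pitches are 25 semitones apart.

-25 semitones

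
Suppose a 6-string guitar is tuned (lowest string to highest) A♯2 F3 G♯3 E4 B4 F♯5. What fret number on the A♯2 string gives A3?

11

A3 is 11 semitones above the open A♯2 (A#–B–C–C#–…–G–G#–A), so it sits at fret 11.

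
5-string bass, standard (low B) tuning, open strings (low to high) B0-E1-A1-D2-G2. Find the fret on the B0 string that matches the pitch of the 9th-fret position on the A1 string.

19

Fret 9 on A1 is MIDI 33 + 9 = 42 (F#2). On the B0 string (open MIDI 23), that pitch is 42 − 23 = fret 19.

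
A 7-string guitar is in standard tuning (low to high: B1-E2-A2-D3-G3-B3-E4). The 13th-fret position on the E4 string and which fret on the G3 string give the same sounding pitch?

Fret 13 on E4 is MIDI 64 + 13 = 77 (F5). On the G3 string (open MIDI 55), that pitch is 77 − 55 = fret 22.

22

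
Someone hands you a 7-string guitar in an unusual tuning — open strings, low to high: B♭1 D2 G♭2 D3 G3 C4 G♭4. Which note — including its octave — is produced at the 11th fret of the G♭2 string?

Each fret is one semitone, so G♭2 + 11 = F3.

F3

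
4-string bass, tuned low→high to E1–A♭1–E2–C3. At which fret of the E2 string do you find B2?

7

B2 is 7 semitones above the open E2 (E–F–Gb–G–Ab–A–Bb–B), so it sits at fret 7.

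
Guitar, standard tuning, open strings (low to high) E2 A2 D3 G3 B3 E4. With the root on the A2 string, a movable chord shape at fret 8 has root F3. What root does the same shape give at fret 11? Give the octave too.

G♯3

Moving from fret 8 to fret 11 shifts the root by 3 semitones.
F3 up 3 semitones is G♯3.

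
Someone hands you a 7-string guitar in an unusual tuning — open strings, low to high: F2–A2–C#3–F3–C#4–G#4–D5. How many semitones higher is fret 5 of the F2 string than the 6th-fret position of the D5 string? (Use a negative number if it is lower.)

-34 semitones

F2 at fret 5 → A#2 (MIDI 46); D5 at fret 6 → G#5 (MIDI 80).
46 − 80 = -34, so the two pitches are 34 semitones apart.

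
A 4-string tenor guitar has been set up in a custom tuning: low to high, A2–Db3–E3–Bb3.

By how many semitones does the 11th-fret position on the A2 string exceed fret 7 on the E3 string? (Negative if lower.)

-3 semitones

A2 at fret 11 → Ab3 (MIDI 56); E3 at fret 7 → B3 (MIDI 59).
56 − 59 = -3, so the two pitches are 3 semitones apart.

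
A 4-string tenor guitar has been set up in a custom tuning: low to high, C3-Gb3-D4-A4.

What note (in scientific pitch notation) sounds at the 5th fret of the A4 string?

D5

Each fret is one semitone, so A4 + 5 = D5.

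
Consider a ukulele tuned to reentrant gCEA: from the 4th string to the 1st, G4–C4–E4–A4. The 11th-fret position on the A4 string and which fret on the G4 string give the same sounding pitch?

13

Fret 11 on A4 is MIDI 69 + 11 = 80 (G♯5). On the G4 string (open MIDI 67), that pitch is 80 − 67 = fret 13.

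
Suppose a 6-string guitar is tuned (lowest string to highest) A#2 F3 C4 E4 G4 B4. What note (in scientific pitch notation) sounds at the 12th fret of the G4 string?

Each fret is one semitone, so G4 + 12 = G5.

G5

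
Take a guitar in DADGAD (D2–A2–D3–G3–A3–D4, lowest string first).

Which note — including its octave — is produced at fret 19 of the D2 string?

Each fret is one semitone, so D2 + 19 = A3.

A3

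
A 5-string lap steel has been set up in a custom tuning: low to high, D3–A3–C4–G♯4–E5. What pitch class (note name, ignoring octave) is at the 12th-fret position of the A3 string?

A

A3 is MIDI 57. Adding 12 gives 69; 69 mod 12 = 9, i.e. A.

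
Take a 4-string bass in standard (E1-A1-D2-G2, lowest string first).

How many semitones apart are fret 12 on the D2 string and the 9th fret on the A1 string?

D2 at fret 12 → D3 (MIDI 50); A1 at fret 9 → F#2 (MIDI 42).
50 − 42 = 8, so the two pitches are 8 semitones apart, with D3 the higher.

8 semitones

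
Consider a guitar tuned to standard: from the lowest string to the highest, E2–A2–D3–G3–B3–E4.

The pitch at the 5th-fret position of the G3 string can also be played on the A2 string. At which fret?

15

Fret 5 on G3 is MIDI 55 + 5 = 60 (C4). On the A2 string (open MIDI 45), that pitch is 60 − 45 = fret 15.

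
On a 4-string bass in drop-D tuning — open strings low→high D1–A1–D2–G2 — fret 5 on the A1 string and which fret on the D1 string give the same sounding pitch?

A1 at fret 5 is A1 + 5 semitones = D2.
The open D1 string is 7 semitones below the open A1, so the same pitch on the D1 string lies at fret 5 + 7 = 12.

12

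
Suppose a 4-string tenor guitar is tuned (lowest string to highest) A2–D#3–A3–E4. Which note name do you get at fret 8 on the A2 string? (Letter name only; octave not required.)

Each fret is one semitone, so A2 + 8 = F.

F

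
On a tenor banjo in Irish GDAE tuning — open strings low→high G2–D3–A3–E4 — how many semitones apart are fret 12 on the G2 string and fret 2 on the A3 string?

G2 at fret 12 → G3 (MIDI 55); A3 at fret 2 → B3 (MIDI 59).
55 − 59 = -4, so the two pitches are 4 semitones apart, with B3 the higher.

4 semitones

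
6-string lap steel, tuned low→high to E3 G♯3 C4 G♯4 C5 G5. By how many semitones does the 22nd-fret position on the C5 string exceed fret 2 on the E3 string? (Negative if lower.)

C5 at fret 22 → A♯6 (MIDI 94); E3 at fret 2 → F♯3 (MIDI 54).
94 − 54 = 40, so the two pitches are 40 semitones apart.

40 semitones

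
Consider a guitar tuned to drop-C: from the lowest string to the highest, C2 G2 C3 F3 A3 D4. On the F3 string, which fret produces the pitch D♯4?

10

D♯4 is 10 semitones above the open F3 (F–F#–G–G#–…–C#–D–D#), so it sits at fret 10.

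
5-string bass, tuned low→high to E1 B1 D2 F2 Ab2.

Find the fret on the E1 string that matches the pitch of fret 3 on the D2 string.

13

D2 at fret 3 is D2 + 3 semitones = F2.
The open E1 string is 10 semitones below the open D2, so the same pitch on the E1 string lies at fret 3 + 10 = 13.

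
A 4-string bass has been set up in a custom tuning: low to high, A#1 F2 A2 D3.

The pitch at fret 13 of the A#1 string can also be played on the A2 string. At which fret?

Fret 13 on A#1 is MIDI 34 + 13 = 47 (B2). On the A2 string (open MIDI 45), that pitch is 47 − 45 = fret 2.

2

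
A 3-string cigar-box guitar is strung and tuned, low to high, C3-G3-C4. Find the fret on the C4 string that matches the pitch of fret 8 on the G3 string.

3

G3 at fret 8 is G3 + 8 semitones = E♭4.
The open C4 string is 5 semitones above the open G3, so the same pitch on the C4 string lies at fret 8 − 5 = 3.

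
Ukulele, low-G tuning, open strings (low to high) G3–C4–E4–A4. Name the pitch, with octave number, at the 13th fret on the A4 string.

A#5

The open A4 string plus 13 semitones: A–A#–B–C–…–G#–A–A#.
The walk passes from B into C once, so the octave number goes from 4 to 5.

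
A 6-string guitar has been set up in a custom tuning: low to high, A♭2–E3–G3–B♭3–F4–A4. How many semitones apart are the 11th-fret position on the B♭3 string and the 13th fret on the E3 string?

4 semitones

B♭3 at fret 11 → A4 (MIDI 69); E3 at fret 13 → F4 (MIDI 65).
69 − 65 = 4, so the two pitches are 4 semitones apart, with A4 the higher.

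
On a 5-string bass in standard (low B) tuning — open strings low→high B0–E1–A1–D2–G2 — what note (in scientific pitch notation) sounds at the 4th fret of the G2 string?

Each fret is one semitone, so G2 + 4 = B2.

B2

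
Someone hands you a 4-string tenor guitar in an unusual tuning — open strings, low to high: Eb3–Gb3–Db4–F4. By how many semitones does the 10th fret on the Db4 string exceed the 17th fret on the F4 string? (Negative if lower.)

-11 semitones

Db4 at fret 10 → B4 (MIDI 71); F4 at fret 17 → Bb5 (MIDI 82).
71 − 82 = -11, so the two pitches are 11 semitones apart.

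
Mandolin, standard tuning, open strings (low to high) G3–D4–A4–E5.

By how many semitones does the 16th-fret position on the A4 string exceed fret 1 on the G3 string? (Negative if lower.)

A4 at fret 16 → C#6 (MIDI 85); G3 at fret 1 → G#3 (MIDI 56).
85 − 56 = 29, so the two pitches are 29 semitones apart.

29 semitones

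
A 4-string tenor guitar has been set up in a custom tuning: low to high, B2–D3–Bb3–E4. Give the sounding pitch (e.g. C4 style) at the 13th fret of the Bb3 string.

B4

Bb3 is MIDI 58. Adding 13 gives 71, which is B4.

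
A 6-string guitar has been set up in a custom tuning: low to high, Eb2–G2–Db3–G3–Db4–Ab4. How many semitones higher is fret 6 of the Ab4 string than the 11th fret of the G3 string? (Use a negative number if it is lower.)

8 semitones

Ab4 at fret 6 → D5 (MIDI 74); G3 at fret 11 → Gb4 (MIDI 66).
74 − 66 = 8, so the two pitches are 8 semitones apart.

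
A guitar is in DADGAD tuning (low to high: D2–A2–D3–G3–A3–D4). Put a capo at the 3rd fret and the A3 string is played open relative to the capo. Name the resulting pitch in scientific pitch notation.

The capo raises the open A3 by 3 semitones to C4; fretting 0 more gives A3 + 3 + 0 = A3 + 3 semitones = C4.

C4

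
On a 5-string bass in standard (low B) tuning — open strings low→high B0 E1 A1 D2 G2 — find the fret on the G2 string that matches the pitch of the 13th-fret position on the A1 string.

Fret 13 on A1 is MIDI 33 + 13 = 46 (A#2). On the G2 string (open MIDI 43), that pitch is 46 − 43 = fret 3.

3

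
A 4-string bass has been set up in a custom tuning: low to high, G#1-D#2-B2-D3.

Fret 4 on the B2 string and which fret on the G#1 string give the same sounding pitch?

B2 at fret 4 is B2 + 4 semitones = D#3.
The open G#1 string is 15 semitones below the open B2, so the same pitch on the G#1 string lies at fret 4 + 15 = 19.

19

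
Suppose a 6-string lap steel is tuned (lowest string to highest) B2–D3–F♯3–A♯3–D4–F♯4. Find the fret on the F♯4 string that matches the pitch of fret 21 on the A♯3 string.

13

A♯3 at fret 21 is A♯3 + 21 semitones = G5.
The open F♯4 string is 8 semitones above the open A♯3, so the same pitch on the F♯4 string lies at fret 21 − 8 = 13.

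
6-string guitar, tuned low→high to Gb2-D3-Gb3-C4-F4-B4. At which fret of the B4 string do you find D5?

D5 is 3 semitones above the open B4 (B–C–Db–D), so it sits at fret 3.

3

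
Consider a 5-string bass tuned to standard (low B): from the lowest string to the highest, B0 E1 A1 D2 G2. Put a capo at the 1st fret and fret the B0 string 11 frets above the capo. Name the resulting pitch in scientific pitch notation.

The capo raises the open B0 by 1 semitone to C1; fretting 11 more gives B0 + 1 + 11 = B0 + 12 semitones = B1.

B1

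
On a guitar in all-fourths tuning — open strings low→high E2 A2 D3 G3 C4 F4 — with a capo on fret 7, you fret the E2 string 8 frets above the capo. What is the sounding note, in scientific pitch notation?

The capo raises the open E2 by 7 semitones to B2; fretting 8 more gives E2 + 7 + 8 = E2 + 15 semitones = G3.

G3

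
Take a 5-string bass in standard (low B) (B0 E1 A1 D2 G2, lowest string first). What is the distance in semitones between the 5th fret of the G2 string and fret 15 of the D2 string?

5 semitones

G2 at fret 5 → C3 (MIDI 48); D2 at fret 15 → F3 (MIDI 53).
48 − 53 = -5, so the two pitches are 5 semitones apart, with F3 the higher.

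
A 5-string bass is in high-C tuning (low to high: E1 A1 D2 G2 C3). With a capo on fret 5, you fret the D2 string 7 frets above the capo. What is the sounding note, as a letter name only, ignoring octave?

The capo raises the open D2 by 5 semitones to G2; fretting 7 more gives D2 + 5 + 7 = D2 + 12 semitones, landing on D.

D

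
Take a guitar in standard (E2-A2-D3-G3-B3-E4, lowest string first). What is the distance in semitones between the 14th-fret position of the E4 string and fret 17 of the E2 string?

21 semitones

E4 at fret 14 → F#5 (MIDI 78); E2 at fret 17 → A3 (MIDI 57).
78 − 57 = 21, so the two pitches are 21 semitones apart, with F#5 the higher.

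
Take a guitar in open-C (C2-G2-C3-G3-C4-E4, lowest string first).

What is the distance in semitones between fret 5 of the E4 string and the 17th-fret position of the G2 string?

9 semitones

E4 at fret 5 → A4 (MIDI 69); G2 at fret 17 → C4 (MIDI 60).
69 − 60 = 9, so the two pitches are 9 semitones apart, with A4 the higher.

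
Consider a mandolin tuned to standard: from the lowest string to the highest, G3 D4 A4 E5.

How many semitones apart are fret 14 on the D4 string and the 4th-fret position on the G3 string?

D4 at fret 14 → E5 (MIDI 76); G3 at fret 4 → B3 (MIDI 59).
76 − 59 = 17, so the two pitches are 17 semitones apart, with E5 the higher.

17 semitones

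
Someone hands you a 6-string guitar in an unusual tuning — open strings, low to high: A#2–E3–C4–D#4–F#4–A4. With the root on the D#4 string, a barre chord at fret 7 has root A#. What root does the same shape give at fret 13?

E

Moving from fret 7 to fret 13 shifts the root by 6 semitones.
A# up 6 semitones is E.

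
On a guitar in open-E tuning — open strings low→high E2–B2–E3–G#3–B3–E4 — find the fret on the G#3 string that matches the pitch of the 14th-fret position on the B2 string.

Fret 14 on B2 is MIDI 47 + 14 = 61 (C#4). On the G#3 string (open MIDI 56), that pitch is 61 − 56 = fret 5.

5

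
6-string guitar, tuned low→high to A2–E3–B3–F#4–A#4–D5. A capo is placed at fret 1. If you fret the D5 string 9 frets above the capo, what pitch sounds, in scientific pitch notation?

The capo raises the open D5 by 1 semitone to D#5; fretting 9 more gives D5 + 1 + 9 = D5 + 10 semitones = C6.

C6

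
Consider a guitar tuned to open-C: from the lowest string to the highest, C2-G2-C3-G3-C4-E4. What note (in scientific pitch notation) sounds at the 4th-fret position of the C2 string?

E2

The open C2 string plus 4 semitones: C–C#–D–D#–E.
No B→C boundary is crossed, so the octave stays at 2.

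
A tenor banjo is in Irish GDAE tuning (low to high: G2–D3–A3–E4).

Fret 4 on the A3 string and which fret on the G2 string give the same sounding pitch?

18

A3 at fret 4 is A3 + 4 semitones = C♯4.
The open G2 string is 14 semitones below the open A3, so the same pitch on the G2 string lies at fret 4 + 14 = 18.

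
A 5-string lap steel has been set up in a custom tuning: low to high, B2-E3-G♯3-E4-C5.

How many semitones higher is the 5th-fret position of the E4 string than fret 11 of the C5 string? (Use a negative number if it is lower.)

-14 semitones

E4 at fret 5 → A4 (MIDI 69); C5 at fret 11 → B5 (MIDI 83).
69 − 83 = -14, so the two pitches are 14 semitones apart.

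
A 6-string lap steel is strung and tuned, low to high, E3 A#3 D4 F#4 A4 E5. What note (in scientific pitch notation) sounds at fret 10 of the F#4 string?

E5

F#4 is MIDI 66. Adding 10 gives 76, which is E5.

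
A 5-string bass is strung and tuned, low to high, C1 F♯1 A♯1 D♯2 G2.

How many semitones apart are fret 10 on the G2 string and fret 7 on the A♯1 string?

12 semitones

G2 at fret 10 → F3 (MIDI 53); A♯1 at fret 7 → F2 (MIDI 41).
53 − 41 = 12, so the two pitches are 12 semitones apart, with F3 the higher.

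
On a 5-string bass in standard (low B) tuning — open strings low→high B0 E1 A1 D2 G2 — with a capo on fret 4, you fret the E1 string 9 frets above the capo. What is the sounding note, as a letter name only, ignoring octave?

F

The capo raises the open E1 by 4 semitones to G#1; fretting 9 more gives E1 + 4 + 9 = E1 + 13 semitones, landing on F.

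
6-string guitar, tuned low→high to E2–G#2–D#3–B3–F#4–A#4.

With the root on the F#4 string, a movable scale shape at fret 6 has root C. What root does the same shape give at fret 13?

G

Moving from fret 6 to fret 13 shifts the root by 7 semitones.
C up 7 semitones is G.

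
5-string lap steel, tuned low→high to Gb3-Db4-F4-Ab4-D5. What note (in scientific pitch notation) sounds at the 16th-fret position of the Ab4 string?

C6

Each fret is one semitone, so Ab4 + 16 = C6.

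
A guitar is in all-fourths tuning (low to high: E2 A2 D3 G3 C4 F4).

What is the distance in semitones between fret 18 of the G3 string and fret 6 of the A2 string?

G3 at fret 18 → C#5 (MIDI 73); A2 at fret 6 → D#3 (MIDI 51).
73 − 51 = 22, so the two pitches are 22 semitones apart, with C#5 the higher.

22 semitones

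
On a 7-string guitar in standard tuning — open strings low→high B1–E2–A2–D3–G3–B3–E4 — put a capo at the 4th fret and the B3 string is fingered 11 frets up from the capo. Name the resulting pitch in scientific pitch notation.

D5

The capo raises the open B3 by 4 semitones to D#4; fretting 11 more gives B3 + 4 + 11 = B3 + 15 semitones = D5.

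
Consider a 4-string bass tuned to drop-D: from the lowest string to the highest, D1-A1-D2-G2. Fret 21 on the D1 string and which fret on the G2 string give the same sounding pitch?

D1 at fret 21 is D1 + 21 semitones = B2.
The open G2 string is 17 semitones above the open D1, so the same pitch on the G2 string lies at fret 21 − 17 = 4.

4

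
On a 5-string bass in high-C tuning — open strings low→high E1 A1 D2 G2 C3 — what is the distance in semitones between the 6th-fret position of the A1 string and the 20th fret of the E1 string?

A1 at fret 6 → D♯2 (MIDI 39); E1 at fret 20 → C3 (MIDI 48).
39 − 48 = -9, so the two pitches are 9 semitones apart, with C3 the higher.

9 semitones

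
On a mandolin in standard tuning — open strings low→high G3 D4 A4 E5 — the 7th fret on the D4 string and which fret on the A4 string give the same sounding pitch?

D4 at fret 7 is D4 + 7 semitones = A4.
The open A4 string is 7 semitones above the open D4, so the same pitch on the A4 string lies at fret 7 − 7 = 0.

0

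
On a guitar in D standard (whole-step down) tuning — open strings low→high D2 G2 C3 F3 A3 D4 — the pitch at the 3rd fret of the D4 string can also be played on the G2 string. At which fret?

22

D4 at fret 3 is D4 + 3 semitones = F4.
The open G2 string is 19 semitones below the open D4, so the same pitch on the G2 string lies at fret 3 + 19 = 22.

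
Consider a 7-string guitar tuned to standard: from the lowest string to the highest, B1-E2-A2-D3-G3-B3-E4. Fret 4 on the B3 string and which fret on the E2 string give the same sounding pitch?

23

Fret 4 on B3 is MIDI 59 + 4 = 63 (D#4). On the E2 string (open MIDI 40), that pitch is 63 − 40 = fret 23.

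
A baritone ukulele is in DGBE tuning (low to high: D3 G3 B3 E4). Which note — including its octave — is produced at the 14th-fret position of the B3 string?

C#5

B3 is MIDI 59. Adding 14 gives 73, which is C#5.
(Equivalently spelled Db5.)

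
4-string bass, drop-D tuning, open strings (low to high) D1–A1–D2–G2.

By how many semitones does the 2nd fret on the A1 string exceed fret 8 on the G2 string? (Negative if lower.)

A1 at fret 2 → B1 (MIDI 35); G2 at fret 8 → D#3 (MIDI 51).
35 − 51 = -16, so the two pitches are 16 semitones apart.

-16 semitones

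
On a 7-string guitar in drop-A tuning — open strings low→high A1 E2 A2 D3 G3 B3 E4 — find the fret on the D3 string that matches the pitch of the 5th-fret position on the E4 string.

19

Fret 5 on E4 is MIDI 64 + 5 = 69 (A4). On the D3 string (open MIDI 50), that pitch is 69 − 50 = fret 19.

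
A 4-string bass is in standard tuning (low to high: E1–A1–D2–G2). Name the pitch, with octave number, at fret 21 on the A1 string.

F♯3

Each fret is one semitone, so A1 + 21 = F♯3.
(Equivalently spelled G♭3.)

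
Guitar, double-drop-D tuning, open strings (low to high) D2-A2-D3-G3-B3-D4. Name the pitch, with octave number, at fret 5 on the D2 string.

Each fret is one semitone, so D2 + 5 = G2.

G2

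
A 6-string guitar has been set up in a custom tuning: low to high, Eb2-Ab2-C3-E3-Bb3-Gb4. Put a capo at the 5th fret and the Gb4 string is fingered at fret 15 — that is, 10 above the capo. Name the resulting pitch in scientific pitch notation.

The capo raises the open Gb4 by 5 semitones to B4; fretting 10 more gives Gb4 + 5 + 10 = Gb4 + 15 semitones = A5.

A5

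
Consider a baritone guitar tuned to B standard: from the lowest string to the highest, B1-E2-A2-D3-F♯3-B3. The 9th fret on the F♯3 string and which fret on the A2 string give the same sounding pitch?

18

F♯3 at fret 9 is F♯3 + 9 semitones = D♯4.
The open A2 string is 9 semitones below the open F♯3, so the same pitch on the A2 string lies at fret 9 + 9 = 18.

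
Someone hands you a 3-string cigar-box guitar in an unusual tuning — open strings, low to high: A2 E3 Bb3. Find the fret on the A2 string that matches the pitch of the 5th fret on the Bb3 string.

18

Bb3 at fret 5 is Bb3 + 5 semitones = Eb4.
The open A2 string is 13 semitones below the open Bb3, so the same pitch on the A2 string lies at fret 5 + 13 = 18.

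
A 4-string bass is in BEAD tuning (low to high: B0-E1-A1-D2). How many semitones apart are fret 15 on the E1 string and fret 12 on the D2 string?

E1 at fret 15 → G2 (MIDI 43); D2 at fret 12 → D3 (MIDI 50).
43 − 50 = -7, so the two pitches are 7 semitones apart, with D3 the higher.

7 semitones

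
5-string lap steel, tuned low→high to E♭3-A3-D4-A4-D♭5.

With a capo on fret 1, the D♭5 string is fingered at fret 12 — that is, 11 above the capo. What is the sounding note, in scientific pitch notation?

The capo raises the open D♭5 by 1 semitone to D5; fretting 11 more gives D♭5 + 1 + 11 = D♭5 + 12 semitones = D♭6.

D♭6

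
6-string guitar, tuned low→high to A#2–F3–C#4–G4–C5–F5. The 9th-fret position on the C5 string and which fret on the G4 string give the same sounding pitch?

C5 at fret 9 is C5 + 9 semitones = A5.
The open G4 string is 5 semitones below the open C5, so the same pitch on the G4 string lies at fret 9 + 5 = 14.

14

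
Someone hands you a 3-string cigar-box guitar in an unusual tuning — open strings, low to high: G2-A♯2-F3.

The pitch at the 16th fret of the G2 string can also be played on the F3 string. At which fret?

G2 at fret 16 is G2 + 16 semitones = B3.
The open F3 string is 10 semitones above the open G2, so the same pitch on the F3 string lies at fret 16 − 10 = 6.

6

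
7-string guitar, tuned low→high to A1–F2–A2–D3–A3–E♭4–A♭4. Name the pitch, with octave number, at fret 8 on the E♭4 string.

Each fret is one semitone, so E♭4 + 8 = B4.

B4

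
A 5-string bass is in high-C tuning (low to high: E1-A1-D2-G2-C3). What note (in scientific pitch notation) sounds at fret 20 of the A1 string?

A1 is MIDI 33. Adding 20 gives 53, which is F3.

F3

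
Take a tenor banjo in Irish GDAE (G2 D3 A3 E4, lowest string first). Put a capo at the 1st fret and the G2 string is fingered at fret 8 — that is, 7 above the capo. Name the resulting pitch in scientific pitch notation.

D#3

The capo raises the open G2 by 1 semitone to G#2; fretting 7 more gives G2 + 1 + 7 = G2 + 8 semitones = D#3.
(Also written Eb.)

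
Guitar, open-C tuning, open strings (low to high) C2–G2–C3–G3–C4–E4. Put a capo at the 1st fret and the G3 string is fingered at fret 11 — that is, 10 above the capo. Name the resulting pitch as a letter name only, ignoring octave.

The capo raises the open G3 by 1 semitone to G♯3; fretting 10 more gives G3 + 1 + 10 = G3 + 11 semitones, landing on F♯.
(Also written G♭.)

F♯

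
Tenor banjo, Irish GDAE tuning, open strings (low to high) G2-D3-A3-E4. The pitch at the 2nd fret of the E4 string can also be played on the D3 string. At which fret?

E4 at fret 2 is E4 + 2 semitones = F#4.
The open D3 string is 14 semitones below the open E4, so the same pitch on the D3 string lies at fret 2 + 14 = 16.

16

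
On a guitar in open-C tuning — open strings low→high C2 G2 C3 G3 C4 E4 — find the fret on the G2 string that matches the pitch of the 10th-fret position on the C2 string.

C2 at fret 10 is C2 + 10 semitones = A♯2.
The open G2 string is 7 semitones above the open C2, so the same pitch on the G2 string lies at fret 10 − 7 = 3.

3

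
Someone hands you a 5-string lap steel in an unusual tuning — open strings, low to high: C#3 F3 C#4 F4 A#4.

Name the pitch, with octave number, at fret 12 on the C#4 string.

The open C#4 string plus 12 semitones: C#–D–D#–E–…–B–C–C#.
The walk passes from B into C once, so the octave number goes from 4 to 5.
(Equivalently spelled Db5.)

C#5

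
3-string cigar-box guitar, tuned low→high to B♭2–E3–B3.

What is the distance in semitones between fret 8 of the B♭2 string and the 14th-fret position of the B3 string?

B♭2 at fret 8 → G♭3 (MIDI 54); B3 at fret 14 → D♭5 (MIDI 73).
54 − 73 = -19, so the two pitches are 19 semitones apart, with D♭5 the higher.

19 semitones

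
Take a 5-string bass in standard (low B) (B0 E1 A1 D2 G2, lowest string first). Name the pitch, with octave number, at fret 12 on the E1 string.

E1 is MIDI 28. Adding 12 gives 40, which is E2.

E2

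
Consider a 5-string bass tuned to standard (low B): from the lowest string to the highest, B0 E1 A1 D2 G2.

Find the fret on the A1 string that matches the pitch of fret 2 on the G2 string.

12

G2 at fret 2 is G2 + 2 semitones = A2.
The open A1 string is 10 semitones below the open G2, so the same pitch on the A1 string lies at fret 2 + 10 = 12.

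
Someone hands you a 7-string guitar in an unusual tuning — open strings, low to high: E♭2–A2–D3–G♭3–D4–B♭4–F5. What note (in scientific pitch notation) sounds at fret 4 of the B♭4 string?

D5

Each fret is one semitone, so B♭4 + 4 = D5.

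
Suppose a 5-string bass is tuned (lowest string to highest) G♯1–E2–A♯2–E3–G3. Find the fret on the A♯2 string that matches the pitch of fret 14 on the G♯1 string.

G♯1 at fret 14 is G♯1 + 14 semitones = A♯2.
The open A♯2 string is 14 semitones above the open G♯1, so the same pitch on the A♯2 string lies at fret 14 − 14 = 0.

0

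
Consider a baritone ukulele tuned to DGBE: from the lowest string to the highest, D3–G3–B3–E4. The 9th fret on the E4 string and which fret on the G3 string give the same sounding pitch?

Fret 9 on E4 is MIDI 64 + 9 = 73 (C#5). On the G3 string (open MIDI 55), that pitch is 73 − 55 = fret 18.

18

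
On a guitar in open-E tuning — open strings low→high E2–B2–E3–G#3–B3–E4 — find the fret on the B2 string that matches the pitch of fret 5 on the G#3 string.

14

G#3 at fret 5 is G#3 + 5 semitones = C#4.
The open B2 string is 9 semitones below the open G#3, so the same pitch on the B2 string lies at fret 5 + 9 = 14.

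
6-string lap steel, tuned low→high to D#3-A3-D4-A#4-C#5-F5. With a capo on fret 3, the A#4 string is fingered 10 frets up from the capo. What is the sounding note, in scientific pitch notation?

B5

The capo raises the open A#4 by 3 semitones to C#5; fretting 10 more gives A#4 + 3 + 10 = A#4 + 13 semitones = B5.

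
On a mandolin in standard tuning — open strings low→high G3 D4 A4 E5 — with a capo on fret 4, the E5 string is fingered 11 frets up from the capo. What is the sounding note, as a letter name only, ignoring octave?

The capo raises the open E5 by 4 semitones to G#5; fretting 11 more gives E5 + 4 + 11 = E5 + 15 semitones, landing on G.

G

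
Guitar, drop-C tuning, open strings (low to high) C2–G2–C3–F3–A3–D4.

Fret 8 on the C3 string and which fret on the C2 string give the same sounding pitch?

C3 at fret 8 is C3 + 8 semitones = G#3.
The open C2 string is 12 semitones below the open C3, so the same pitch on the C2 string lies at fret 8 + 12 = 20.

20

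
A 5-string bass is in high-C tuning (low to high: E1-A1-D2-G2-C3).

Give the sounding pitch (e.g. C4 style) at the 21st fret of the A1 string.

F♯3

The open A1 string plus 21 semitones: A–A#–B–C–…–E–F–F#.
The walk passes from B into C 2 times, so the octave number goes from 1 to 3.
(Equivalently spelled G♭3.)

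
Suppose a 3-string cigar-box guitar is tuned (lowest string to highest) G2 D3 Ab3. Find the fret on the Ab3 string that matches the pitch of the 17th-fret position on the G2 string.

4

G2 at fret 17 is G2 + 17 semitones = C4.
The open Ab3 string is 13 semitones above the open G2, so the same pitch on the Ab3 string lies at fret 17 − 13 = 4.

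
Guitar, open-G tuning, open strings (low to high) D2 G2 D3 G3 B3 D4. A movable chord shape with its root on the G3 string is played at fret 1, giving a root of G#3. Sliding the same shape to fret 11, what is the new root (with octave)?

Moving from fret 1 to fret 11 shifts the root by 10 semitones.
G#3 up 10 semitones is F#4.

F#4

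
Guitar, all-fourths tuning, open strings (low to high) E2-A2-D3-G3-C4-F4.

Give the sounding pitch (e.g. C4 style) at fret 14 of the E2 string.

F#3

Each fret is one semitone, so E2 + 14 = F#3.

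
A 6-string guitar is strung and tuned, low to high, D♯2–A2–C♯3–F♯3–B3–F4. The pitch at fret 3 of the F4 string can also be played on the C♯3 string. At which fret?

19

Fret 3 on F4 is MIDI 65 + 3 = 68 (G♯4). On the C♯3 string (open MIDI 49), that pitch is 68 − 49 = fret 19.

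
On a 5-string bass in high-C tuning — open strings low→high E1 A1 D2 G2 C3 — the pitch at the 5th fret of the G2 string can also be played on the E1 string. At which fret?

G2 at fret 5 is G2 + 5 semitones = C3.
The open E1 string is 15 semitones below the open G2, so the same pitch on the E1 string lies at fret 5 + 15 = 20.

20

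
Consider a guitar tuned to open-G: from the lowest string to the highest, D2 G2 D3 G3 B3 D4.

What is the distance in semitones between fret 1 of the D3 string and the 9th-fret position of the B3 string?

D3 at fret 1 → D♯3 (MIDI 51); B3 at fret 9 → G♯4 (MIDI 68).
51 − 68 = -17, so the two pitches are 17 semitones apart, with G♯4 the higher.

17 semitones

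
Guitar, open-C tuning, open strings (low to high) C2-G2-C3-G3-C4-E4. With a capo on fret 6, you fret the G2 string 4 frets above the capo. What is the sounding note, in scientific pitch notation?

F3

The capo raises the open G2 by 6 semitones to C#3; fretting 4 more gives G2 + 6 + 4 = G2 + 10 semitones = F3.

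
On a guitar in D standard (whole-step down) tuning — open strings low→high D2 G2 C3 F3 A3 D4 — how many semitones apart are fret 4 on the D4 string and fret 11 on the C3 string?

7 semitones

D4 at fret 4 → F#4 (MIDI 66); C3 at fret 11 → B3 (MIDI 59).
66 − 59 = 7, so the two pitches are 7 semitones apart, with F#4 the higher.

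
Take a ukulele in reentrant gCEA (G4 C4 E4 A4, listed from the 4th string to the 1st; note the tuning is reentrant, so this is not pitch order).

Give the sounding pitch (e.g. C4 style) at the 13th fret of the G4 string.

The open G4 string plus 13 semitones: G–G#–A–A#–…–F#–G–G#.
The walk passes from B into C once, so the octave number goes from 4 to 5.
(Equivalently spelled Ab5.)

G#5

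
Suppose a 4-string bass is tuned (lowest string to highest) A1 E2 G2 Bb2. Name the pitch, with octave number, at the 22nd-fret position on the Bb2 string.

Each fret is one semitone, so Bb2 + 22 = Ab4.
(Equivalently spelled G#4.)

Ab4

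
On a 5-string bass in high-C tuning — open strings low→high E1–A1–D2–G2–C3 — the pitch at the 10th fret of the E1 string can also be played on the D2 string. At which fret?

0

E1 at fret 10 is E1 + 10 semitones = D2.
The open D2 string is 10 semitones above the open E1, so the same pitch on the D2 string lies at fret 10 − 10 = 0.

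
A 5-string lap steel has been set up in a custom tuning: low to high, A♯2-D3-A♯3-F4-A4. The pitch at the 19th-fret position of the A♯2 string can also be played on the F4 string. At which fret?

Fret 19 on A♯2 is MIDI 46 + 19 = 65 (F4). On the F4 string (open MIDI 65), that pitch is 65 − 65 = fret 0.

0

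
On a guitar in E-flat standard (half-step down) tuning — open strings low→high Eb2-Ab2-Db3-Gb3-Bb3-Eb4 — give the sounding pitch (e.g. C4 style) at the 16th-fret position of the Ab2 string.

The open Ab2 string plus 16 semitones: Ab–A–Bb–B–…–Bb–B–C.
The walk passes from B into C 2 times, so the octave number goes from 2 to 4.

C4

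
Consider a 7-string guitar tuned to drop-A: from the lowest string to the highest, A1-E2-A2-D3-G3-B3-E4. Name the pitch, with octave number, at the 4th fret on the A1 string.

The open A1 string plus 4 semitones: A–A#–B–C–C#.
The walk passes from B into C once, so the octave number goes from 1 to 2.

C♯2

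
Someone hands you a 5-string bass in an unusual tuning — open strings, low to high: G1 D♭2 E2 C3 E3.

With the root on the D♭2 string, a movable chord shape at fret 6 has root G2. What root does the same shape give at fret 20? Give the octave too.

A3

Moving from fret 6 to fret 20 shifts the root by 14 semitones.
G2 up 14 semitones is A3.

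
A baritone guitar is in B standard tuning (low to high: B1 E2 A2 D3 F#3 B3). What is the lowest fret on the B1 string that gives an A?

From B1, count semitones up the chromatic scale until reaching A: B–C–C#–D–…–G–G#–A — 10 steps.

10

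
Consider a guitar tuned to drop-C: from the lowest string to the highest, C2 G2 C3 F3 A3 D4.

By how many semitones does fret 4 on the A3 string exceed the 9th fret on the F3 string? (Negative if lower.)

-1 semitone

A3 at fret 4 → C#4 (MIDI 61); F3 at fret 9 → D4 (MIDI 62).
61 − 62 = -1, so the two pitches are 1 semitone apart.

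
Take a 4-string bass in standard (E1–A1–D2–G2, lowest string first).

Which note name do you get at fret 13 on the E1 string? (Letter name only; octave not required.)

The open E1 string plus 13 semitones: E–F–F#–G–…–D#–E–F.

F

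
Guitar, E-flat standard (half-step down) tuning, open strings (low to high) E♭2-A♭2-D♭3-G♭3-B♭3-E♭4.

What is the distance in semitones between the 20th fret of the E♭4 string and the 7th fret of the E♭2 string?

37 semitones

E♭4 at fret 20 → B5 (MIDI 83); E♭2 at fret 7 → B♭2 (MIDI 46).
83 − 46 = 37, so the two pitches are 37 semitones apart, with B5 the higher.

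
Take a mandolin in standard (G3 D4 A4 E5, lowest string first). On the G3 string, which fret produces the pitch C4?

5

C4 is 5 semitones above the open G3 (G–G#–A–A#–B–C), so it sits at fret 5.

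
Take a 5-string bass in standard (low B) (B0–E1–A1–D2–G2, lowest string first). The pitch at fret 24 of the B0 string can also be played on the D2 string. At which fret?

9

B0 at fret 24 is B0 + 24 semitones = B2.
The open D2 string is 15 semitones above the open B0, so the same pitch on the D2 string lies at fret 24 − 15 = 9.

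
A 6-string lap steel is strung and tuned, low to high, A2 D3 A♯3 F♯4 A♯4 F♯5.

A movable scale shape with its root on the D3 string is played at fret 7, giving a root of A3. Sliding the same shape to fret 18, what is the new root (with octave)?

G♯4

Moving from fret 7 to fret 18 shifts the root by 11 semitones.
A3 up 11 semitones is G♯4.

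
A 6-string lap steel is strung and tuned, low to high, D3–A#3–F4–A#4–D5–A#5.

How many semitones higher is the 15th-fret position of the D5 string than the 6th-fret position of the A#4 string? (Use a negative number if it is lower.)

D5 at fret 15 → F6 (MIDI 89); A#4 at fret 6 → E5 (MIDI 76).
89 − 76 = 13, so the two pitches are 13 semitones apart.

13 semitones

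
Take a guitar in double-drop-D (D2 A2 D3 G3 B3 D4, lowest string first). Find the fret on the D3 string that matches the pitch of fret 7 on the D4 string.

Fret 7 on D4 is MIDI 62 + 7 = 69 (A4). On the D3 string (open MIDI 50), that pitch is 69 − 50 = fret 19.

19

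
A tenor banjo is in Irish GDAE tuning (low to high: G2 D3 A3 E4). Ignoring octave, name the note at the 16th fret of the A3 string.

C♯

A3 is MIDI 57. Adding 16 gives 73; 73 mod 12 = 1, i.e. C♯.
(Equivalently spelled D♭.)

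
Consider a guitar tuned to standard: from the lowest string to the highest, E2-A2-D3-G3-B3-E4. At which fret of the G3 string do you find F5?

F5 is 22 semitones above the open G3 (G–G#–A–A#–…–D#–E–F), so it sits at fret 22.

22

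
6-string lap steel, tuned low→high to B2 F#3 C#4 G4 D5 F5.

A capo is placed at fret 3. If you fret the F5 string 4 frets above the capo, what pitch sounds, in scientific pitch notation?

The capo raises the open F5 by 3 semitones to G#5; fretting 4 more gives F5 + 3 + 4 = F5 + 7 semitones = C6.

C6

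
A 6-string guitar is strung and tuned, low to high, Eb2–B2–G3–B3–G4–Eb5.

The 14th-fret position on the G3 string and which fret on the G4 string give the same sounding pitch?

2

G3 at fret 14 is G3 + 14 semitones = A4.
The open G4 string is 12 semitones above the open G3, so the same pitch on the G4 string lies at fret 14 − 12 = 2.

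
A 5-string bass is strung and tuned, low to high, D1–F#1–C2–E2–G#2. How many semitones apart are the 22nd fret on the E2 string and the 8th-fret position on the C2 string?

18 semitones

E2 at fret 22 → D4 (MIDI 62); C2 at fret 8 → G#2 (MIDI 44).
62 − 44 = 18, so the two pitches are 18 semitones apart, with D4 the higher.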